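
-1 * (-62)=62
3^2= 9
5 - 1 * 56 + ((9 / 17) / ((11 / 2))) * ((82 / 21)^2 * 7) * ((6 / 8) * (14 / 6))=-6175 / 187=-33.02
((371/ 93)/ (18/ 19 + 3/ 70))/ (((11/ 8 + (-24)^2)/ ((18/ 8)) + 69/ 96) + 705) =2255680/ 538821137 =0.00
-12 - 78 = -90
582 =582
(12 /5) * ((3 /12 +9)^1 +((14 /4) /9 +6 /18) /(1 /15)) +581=3146 /5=629.20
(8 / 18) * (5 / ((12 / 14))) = 70 / 27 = 2.59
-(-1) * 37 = 37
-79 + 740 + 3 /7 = 4630 /7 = 661.43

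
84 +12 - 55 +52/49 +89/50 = 107411/2450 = 43.84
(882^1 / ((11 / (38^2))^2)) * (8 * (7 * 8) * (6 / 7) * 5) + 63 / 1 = 3531052715463 / 121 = 29182253846.80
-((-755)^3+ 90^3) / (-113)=-429639875 / 113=-3802122.79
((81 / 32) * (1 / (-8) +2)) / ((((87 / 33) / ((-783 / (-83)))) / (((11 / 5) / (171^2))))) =0.00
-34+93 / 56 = -1811 / 56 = -32.34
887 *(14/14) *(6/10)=2661/5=532.20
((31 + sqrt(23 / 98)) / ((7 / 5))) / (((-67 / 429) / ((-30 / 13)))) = 2475* sqrt(46) / 3283 + 153450 / 469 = 332.30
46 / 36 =23 / 18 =1.28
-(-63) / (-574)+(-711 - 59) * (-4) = 252551 / 82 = 3079.89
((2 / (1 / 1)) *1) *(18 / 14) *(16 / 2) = 144 / 7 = 20.57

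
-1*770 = -770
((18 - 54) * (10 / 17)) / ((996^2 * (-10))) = 1 / 468452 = 0.00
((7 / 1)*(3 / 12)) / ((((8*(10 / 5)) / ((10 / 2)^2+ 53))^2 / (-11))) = -117117 / 256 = -457.49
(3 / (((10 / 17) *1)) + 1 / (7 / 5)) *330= 1918.71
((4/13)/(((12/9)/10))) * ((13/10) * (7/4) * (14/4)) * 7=1029/8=128.62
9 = 9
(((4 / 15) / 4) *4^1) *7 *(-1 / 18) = -14 / 135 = -0.10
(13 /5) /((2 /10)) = 13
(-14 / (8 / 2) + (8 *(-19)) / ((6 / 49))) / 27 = -7469 / 162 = -46.10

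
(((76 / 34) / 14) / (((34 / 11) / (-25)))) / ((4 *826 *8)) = -5225 / 106943872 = -0.00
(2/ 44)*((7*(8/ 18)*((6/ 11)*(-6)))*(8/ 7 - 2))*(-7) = -336/ 121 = -2.78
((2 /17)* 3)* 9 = 3.18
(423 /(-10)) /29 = -423 /290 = -1.46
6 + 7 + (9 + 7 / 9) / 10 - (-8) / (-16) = 1213 / 90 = 13.48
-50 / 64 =-25 / 32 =-0.78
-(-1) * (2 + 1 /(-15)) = 29 /15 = 1.93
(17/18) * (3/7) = 17/42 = 0.40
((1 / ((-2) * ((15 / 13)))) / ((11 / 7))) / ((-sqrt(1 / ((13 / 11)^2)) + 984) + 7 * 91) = -1183 / 6950460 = -0.00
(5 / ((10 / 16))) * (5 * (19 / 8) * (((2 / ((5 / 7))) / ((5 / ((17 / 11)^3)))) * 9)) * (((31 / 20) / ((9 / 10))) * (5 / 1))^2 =3139726345 / 23958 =131051.27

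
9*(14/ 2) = 63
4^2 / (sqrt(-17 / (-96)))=64* sqrt(102) / 17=38.02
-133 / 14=-19 / 2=-9.50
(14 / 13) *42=588 / 13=45.23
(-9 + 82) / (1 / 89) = 6497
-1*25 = -25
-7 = -7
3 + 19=22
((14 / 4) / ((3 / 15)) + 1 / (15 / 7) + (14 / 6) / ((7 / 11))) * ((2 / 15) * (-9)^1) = -649 / 25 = -25.96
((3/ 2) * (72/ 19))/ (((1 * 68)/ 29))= 783/ 323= 2.42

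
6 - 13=-7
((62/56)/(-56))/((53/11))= -341/83104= -0.00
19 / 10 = 1.90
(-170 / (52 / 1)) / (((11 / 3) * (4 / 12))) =-765 / 286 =-2.67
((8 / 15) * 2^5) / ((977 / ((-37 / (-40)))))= 1184 / 73275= 0.02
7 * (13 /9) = 91 /9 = 10.11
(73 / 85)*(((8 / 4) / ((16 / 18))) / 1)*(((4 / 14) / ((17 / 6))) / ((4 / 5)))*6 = 5913 / 4046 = 1.46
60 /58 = 30 /29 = 1.03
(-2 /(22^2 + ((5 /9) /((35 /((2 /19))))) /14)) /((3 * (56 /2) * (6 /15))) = -1995 /16221748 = -0.00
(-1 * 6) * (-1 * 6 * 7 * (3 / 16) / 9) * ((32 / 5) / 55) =168 / 275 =0.61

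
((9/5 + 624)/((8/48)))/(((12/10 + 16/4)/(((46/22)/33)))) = 71967/1573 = 45.75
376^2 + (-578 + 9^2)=140879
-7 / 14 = -1 / 2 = -0.50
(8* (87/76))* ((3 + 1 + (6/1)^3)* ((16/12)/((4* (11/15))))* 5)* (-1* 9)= -783000/19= -41210.53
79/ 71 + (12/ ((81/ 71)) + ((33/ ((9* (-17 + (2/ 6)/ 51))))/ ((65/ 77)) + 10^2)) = 36082684351/ 323973000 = 111.38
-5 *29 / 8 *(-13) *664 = 156455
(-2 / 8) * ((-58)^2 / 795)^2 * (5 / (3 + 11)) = -1414562 / 884835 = -1.60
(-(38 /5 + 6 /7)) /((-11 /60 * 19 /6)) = 21312 /1463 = 14.57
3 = 3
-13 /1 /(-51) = 13 /51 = 0.25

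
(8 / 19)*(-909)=-7272 / 19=-382.74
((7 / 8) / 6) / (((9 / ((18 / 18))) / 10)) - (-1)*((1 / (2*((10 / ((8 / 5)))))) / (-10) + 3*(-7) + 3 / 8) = -138179 / 6750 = -20.47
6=6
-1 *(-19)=19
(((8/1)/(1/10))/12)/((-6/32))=-320/9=-35.56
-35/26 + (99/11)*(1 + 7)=1837/26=70.65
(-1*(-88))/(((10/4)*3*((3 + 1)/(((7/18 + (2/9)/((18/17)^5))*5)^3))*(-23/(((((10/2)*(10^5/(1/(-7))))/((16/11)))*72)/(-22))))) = -21563331.85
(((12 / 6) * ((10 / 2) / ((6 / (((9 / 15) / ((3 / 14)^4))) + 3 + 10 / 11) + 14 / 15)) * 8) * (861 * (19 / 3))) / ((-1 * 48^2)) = -3600479575 / 92484102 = -38.93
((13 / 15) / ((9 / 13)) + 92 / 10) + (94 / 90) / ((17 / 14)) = 25961 / 2295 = 11.31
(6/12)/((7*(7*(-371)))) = -1/36358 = -0.00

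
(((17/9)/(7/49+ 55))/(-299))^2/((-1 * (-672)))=2023/103579363495296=0.00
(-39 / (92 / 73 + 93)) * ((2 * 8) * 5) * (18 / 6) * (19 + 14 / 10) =-13938912 / 6881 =-2025.71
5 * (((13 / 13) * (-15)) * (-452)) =33900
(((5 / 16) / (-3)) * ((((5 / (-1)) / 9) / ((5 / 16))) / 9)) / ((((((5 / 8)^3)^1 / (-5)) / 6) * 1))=-1024 / 405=-2.53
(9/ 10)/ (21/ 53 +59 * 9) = 159/ 93880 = 0.00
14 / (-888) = -7 / 444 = -0.02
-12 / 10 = -6 / 5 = -1.20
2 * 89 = 178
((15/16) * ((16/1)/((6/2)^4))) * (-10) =-50/27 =-1.85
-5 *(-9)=45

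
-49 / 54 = -0.91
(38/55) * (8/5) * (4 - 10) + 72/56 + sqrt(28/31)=-10293/1925 + 2 * sqrt(217)/31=-4.40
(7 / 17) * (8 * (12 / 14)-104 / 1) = -40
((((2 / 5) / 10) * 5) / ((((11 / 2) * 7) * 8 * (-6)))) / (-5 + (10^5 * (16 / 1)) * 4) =-1 / 59135953800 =-0.00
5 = 5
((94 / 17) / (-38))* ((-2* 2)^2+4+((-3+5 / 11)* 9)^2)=-3098428 / 39083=-79.28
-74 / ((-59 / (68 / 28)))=1258 / 413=3.05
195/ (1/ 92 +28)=5980/ 859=6.96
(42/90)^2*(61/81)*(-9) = -2989/2025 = -1.48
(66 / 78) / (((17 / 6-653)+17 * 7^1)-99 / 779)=-51414 / 32282471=-0.00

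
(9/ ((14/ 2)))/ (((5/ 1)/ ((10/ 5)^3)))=72/ 35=2.06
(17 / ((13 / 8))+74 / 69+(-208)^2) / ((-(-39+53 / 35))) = 679317695 / 588432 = 1154.45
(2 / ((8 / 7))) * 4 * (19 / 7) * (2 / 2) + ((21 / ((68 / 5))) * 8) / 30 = 19.41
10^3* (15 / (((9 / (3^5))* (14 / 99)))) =20047500 / 7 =2863928.57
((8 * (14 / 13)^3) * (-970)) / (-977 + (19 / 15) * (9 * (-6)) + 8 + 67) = 26616800 / 2664961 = 9.99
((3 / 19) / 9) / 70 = 0.00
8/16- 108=-215/2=-107.50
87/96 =29/32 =0.91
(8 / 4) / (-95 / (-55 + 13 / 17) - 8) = -1844 / 5761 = -0.32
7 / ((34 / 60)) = 210 / 17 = 12.35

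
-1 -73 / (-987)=-0.93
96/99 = 0.97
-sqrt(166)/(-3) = sqrt(166)/3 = 4.29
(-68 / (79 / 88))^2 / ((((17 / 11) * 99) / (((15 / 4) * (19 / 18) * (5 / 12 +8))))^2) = 11139747025 / 40947201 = 272.05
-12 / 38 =-6 / 19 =-0.32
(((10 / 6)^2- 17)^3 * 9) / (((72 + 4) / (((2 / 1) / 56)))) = -131072 / 10773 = -12.17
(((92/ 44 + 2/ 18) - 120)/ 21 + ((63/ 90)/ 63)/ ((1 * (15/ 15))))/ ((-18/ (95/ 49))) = 315913/ 523908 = 0.60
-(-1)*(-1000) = -1000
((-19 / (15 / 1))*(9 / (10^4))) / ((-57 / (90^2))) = 81 / 500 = 0.16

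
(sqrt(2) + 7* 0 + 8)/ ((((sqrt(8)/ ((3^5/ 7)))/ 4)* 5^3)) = 486/ 875 + 1944* sqrt(2)/ 875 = 3.70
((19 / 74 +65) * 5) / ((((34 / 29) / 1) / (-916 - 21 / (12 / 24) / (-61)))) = -19547622985 / 76738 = -254731.98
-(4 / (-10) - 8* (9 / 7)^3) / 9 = 29846 / 15435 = 1.93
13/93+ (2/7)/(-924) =4661/33418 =0.14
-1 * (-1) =1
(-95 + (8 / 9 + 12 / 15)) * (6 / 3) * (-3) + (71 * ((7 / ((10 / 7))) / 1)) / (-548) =9193771 / 16440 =559.23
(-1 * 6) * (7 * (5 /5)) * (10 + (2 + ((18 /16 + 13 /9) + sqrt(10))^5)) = -42056454700463 /322486272-184004651075 * sqrt(10) /4478976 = -260325.40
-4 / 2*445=-890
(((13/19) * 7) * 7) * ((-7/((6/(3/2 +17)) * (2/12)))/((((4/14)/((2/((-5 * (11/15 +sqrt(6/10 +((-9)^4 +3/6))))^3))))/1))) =-467486211128706/37624396676289871201 +21254016920787 * sqrt(656210)/37624396676289871201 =0.00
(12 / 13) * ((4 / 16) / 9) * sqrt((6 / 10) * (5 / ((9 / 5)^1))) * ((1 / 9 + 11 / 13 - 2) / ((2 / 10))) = -610 * sqrt(15) / 13689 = -0.17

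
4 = 4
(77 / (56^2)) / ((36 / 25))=275 / 16128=0.02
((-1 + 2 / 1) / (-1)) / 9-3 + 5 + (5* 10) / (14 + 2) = 361 / 72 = 5.01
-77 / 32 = -2.41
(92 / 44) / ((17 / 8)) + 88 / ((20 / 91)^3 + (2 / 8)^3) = 793881785128 / 236661777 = 3354.50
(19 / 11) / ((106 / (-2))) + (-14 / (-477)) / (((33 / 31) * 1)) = -79 / 15741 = -0.01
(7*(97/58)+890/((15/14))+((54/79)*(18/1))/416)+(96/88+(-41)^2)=19849369651/7862712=2524.49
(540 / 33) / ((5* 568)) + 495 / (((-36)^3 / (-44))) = 478337 / 1012176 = 0.47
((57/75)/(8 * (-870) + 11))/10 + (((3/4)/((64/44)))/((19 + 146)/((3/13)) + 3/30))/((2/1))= 138975317/397538392000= 0.00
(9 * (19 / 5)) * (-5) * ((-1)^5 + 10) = -1539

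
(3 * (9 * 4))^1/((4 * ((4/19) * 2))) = 513/8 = 64.12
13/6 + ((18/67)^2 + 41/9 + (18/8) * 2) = 456305/40401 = 11.29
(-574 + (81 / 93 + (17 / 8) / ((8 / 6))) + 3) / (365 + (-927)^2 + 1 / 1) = -563987 / 852817440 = -0.00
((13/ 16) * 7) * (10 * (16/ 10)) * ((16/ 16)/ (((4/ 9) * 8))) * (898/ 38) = 367731/ 608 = 604.82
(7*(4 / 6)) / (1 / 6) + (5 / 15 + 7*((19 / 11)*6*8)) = 20087 / 33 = 608.70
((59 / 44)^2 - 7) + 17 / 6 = -13757 / 5808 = -2.37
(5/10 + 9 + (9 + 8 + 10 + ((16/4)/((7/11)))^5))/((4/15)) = 4965890385/134456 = 36933.20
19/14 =1.36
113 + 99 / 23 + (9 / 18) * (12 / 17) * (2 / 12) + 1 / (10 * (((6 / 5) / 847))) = 881845 / 4692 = 187.95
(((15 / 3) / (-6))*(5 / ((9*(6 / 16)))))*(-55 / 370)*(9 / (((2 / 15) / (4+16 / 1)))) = 27500 / 111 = 247.75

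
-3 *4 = -12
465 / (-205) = -93 / 41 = -2.27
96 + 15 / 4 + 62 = 647 / 4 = 161.75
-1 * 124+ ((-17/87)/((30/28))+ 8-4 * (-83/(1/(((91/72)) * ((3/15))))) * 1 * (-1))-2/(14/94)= -1300417/6090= -213.53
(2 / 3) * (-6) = -4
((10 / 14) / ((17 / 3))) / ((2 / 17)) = 15 / 14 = 1.07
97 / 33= 2.94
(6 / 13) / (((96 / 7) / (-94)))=-329 / 104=-3.16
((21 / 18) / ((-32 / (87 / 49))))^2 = 841 / 200704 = 0.00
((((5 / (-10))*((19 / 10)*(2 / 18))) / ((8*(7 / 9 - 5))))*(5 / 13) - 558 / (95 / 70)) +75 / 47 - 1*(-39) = -275317891 / 742976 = -370.56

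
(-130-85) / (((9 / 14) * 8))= -1505 / 36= -41.81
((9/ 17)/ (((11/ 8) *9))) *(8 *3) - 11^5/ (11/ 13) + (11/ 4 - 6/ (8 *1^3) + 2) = -35591331/ 187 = -190327.97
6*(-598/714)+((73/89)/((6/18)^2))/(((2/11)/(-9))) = -7846561/21182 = -370.44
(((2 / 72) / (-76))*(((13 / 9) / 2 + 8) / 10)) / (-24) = 157 / 11819520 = 0.00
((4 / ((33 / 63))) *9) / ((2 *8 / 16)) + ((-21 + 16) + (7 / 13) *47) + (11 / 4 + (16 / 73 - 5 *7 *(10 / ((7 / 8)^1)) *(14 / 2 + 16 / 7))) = -1058763925 / 292292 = -3622.28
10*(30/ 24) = 25/ 2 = 12.50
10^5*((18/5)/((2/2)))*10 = 3600000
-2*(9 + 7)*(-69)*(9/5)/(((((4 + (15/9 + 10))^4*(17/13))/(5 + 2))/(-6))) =-878859072/414772885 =-2.12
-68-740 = -808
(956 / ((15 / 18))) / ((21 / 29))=55448 / 35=1584.23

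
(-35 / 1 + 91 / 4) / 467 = -49 / 1868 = -0.03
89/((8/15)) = 1335/8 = 166.88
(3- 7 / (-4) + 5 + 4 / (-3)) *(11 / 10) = 1111 / 120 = 9.26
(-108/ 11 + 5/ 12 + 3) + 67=7999/ 132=60.60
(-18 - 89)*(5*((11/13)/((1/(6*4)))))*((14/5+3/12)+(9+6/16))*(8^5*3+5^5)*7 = -1245989234721/13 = -95845325747.77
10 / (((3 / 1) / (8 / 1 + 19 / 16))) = 245 / 8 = 30.62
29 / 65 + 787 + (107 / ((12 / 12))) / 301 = 15413339 / 19565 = 787.80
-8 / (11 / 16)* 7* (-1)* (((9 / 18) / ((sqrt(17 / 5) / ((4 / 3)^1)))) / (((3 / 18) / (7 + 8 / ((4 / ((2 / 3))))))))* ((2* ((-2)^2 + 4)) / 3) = 1433600* sqrt(85) / 1683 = 7853.32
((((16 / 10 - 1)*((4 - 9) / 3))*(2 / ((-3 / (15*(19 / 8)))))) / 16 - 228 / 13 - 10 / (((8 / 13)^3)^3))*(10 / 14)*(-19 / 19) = 3516491444385 / 6106906624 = 575.82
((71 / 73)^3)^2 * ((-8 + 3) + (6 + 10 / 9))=2433905394499 / 1362008036601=1.79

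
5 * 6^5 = 38880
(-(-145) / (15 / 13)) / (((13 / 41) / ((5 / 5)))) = 1189 / 3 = 396.33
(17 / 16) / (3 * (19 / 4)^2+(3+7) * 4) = 17 / 1723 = 0.01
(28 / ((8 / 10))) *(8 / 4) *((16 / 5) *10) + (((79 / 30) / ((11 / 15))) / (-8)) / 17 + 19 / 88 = 6702647 / 2992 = 2240.19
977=977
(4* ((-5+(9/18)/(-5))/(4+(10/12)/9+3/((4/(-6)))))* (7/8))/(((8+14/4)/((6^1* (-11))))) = -28917/115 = -251.45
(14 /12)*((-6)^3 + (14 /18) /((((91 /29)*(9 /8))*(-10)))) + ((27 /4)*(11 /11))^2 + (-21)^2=59272139 /252720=234.54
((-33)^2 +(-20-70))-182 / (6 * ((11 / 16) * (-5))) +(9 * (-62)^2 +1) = 5874796 / 165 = 35604.82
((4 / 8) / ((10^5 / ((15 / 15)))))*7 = 7 / 200000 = 0.00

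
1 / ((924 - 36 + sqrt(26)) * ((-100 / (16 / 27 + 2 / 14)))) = -5143 / 620957925 + 139 * sqrt(26) / 14902990200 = -0.00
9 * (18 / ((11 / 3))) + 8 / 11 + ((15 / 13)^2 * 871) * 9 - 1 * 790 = 1385877 / 143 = 9691.45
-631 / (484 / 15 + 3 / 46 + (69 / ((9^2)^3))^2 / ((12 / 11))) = -27325999086325020 / 1400160118303547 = -19.52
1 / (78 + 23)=1 / 101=0.01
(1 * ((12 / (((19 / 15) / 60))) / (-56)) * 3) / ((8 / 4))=-2025 / 133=-15.23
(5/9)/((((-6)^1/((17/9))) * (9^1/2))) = -85/2187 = -0.04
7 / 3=2.33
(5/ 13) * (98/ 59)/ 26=0.02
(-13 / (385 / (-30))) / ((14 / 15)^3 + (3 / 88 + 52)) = 2106000 / 109869179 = 0.02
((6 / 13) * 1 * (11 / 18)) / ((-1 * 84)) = -11 / 3276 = -0.00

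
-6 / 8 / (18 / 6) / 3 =-1 / 12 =-0.08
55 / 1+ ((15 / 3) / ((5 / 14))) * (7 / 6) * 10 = 655 / 3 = 218.33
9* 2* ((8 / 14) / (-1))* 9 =-648 / 7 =-92.57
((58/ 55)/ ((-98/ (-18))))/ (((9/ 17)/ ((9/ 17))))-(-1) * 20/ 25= 2678/ 2695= 0.99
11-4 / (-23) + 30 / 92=23 / 2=11.50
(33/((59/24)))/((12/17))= 1122/59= 19.02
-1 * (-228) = 228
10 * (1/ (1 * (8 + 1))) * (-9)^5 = -65610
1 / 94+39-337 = -28011 / 94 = -297.99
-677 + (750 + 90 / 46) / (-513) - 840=-5972126 / 3933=-1518.47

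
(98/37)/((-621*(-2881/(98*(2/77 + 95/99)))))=0.00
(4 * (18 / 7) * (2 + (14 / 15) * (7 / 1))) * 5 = 438.86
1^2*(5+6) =11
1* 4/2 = 2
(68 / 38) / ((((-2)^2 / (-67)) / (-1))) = 1139 / 38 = 29.97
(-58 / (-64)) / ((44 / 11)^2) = 29 / 512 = 0.06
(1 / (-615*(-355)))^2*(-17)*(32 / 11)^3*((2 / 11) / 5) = -1114112 / 3489375300778125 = -0.00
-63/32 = -1.97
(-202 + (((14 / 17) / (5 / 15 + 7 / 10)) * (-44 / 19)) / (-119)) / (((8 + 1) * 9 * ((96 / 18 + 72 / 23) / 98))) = -19374258127 / 671011182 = -28.87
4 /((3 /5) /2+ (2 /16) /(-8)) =1280 /91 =14.07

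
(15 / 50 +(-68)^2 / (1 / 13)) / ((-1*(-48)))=601123 / 480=1252.34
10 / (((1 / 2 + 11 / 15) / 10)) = 3000 / 37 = 81.08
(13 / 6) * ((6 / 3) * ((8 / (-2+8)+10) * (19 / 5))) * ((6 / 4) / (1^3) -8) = -54587 / 45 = -1213.04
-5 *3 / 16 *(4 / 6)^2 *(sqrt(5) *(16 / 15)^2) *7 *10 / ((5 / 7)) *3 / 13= -6272 *sqrt(5) / 585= -23.97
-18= -18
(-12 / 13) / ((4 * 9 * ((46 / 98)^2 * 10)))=-2401 / 206310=-0.01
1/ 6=0.17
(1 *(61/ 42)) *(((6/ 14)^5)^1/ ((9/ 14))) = 0.03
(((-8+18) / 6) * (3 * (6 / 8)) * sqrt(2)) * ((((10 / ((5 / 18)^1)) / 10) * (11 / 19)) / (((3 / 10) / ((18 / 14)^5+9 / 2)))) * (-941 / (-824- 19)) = 41822335665 * sqrt(2) / 179465146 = 329.57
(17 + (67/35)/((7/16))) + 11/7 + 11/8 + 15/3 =57471/1960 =29.32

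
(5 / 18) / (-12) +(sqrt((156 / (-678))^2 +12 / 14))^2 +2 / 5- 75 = -7115790439 / 96533640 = -73.71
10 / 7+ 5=45 / 7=6.43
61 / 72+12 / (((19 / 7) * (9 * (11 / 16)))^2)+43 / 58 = 446310463 / 273617784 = 1.63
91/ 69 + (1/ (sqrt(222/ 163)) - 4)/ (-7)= 913/ 483 - sqrt(36186)/ 1554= 1.77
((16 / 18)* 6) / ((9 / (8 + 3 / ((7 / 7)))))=176 / 27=6.52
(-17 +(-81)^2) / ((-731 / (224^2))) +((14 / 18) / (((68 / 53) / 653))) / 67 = -791973989219 / 1763172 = -449175.68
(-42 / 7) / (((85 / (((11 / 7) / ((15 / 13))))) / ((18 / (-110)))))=234 / 14875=0.02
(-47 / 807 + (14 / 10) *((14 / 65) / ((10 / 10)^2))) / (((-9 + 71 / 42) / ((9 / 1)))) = -8040186 / 26839475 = -0.30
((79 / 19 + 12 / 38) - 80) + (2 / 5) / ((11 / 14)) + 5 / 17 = -1327456 / 17765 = -74.72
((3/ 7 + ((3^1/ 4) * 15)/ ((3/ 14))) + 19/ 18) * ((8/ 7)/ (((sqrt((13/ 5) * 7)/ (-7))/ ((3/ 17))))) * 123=-1115528 * sqrt(455)/ 10829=-2197.34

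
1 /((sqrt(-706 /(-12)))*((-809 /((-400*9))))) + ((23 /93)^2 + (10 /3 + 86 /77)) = 3600*sqrt(2118) /285577 + 3004457 /665973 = 5.09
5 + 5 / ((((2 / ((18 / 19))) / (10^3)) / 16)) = 720095 / 19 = 37899.74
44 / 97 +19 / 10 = 2283 / 970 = 2.35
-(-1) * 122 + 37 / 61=7479 / 61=122.61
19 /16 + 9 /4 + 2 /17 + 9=3415 /272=12.56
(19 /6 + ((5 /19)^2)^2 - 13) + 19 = 7171405 /781926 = 9.17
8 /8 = 1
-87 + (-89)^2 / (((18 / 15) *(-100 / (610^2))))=-147370727 / 6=-24561787.83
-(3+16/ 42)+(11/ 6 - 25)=-1115/ 42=-26.55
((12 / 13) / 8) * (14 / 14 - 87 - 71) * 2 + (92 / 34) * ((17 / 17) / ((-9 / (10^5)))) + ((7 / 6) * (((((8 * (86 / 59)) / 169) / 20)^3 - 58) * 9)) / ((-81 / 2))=-570413807199210123479 / 18959094557310375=-30086.55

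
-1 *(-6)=6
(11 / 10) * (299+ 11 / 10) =33011 / 100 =330.11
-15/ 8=-1.88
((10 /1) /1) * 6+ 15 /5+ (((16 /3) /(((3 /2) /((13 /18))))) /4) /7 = 35773 /567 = 63.09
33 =33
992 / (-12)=-248 / 3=-82.67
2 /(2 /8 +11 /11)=1.60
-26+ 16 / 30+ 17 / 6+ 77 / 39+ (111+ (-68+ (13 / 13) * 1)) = 9103 / 390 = 23.34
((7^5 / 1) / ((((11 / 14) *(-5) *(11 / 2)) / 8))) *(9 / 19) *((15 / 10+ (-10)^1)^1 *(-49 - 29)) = -22464370656 / 11495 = -1954273.22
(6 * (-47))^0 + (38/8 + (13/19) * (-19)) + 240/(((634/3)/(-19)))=-28.83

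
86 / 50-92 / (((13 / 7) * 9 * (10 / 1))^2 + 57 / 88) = 1.72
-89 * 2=-178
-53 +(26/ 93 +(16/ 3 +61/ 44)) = -62745/ 1364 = -46.00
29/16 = 1.81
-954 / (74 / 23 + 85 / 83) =-224.92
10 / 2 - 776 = -771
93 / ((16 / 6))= 279 / 8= 34.88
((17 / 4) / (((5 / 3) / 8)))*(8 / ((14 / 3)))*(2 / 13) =2448 / 455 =5.38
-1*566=-566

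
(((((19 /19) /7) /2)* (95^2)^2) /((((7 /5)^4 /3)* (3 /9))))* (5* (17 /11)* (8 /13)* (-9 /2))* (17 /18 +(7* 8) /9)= -5023721830078125 /2403401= -2090255363.16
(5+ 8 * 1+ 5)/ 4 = 9/ 2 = 4.50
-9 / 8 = -1.12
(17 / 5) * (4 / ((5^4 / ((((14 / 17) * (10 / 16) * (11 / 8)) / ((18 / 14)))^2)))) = 0.01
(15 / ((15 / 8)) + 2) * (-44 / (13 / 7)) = -3080 / 13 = -236.92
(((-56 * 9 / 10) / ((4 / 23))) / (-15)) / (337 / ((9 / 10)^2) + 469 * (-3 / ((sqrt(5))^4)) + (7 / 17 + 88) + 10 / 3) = 665091 / 15543386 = 0.04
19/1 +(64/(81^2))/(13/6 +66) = 16995305/894483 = 19.00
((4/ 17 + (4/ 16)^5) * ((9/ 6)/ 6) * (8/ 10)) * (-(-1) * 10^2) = 20565/ 4352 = 4.73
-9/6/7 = -3/14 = -0.21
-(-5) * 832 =4160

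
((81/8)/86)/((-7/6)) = -243/2408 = -0.10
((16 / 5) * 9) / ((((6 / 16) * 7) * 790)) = 192 / 13825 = 0.01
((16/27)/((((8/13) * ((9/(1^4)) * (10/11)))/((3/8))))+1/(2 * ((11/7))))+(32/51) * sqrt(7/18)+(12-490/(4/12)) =-51950207/35640+16 * sqrt(14)/153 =-1457.25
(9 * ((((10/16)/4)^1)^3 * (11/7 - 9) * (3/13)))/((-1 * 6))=1125/114688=0.01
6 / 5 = 1.20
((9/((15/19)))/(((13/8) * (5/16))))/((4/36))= 65664/325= 202.04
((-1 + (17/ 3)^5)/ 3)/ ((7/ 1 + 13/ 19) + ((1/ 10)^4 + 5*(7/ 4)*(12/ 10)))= 269726660000/ 2518708851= 107.09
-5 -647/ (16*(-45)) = -2953/ 720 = -4.10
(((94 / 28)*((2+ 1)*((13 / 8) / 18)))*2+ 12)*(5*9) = 621.83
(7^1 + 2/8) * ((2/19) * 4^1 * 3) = 9.16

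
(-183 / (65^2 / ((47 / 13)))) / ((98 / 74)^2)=-11774769 / 131874925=-0.09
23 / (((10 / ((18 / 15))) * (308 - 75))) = 69 / 5825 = 0.01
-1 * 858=-858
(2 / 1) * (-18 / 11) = -36 / 11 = -3.27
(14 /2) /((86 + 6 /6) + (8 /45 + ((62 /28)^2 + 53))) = 61740 /1279613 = 0.05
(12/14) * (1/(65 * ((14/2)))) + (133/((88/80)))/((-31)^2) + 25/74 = 0.47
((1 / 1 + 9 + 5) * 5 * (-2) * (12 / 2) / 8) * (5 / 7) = -1125 / 14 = -80.36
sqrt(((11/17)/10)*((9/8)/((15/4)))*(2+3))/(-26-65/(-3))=-3*sqrt(2805)/2210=-0.07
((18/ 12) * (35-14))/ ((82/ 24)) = 378/ 41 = 9.22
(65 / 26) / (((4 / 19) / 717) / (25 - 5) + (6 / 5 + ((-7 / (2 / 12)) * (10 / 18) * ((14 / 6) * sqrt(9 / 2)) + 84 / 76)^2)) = 138841622758125 * sqrt(2) / 54736505979993094216 + 35912504916546525 / 191577770929975829756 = 0.00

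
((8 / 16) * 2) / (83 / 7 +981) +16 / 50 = 2231 / 6950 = 0.32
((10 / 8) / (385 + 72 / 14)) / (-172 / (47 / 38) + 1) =-0.00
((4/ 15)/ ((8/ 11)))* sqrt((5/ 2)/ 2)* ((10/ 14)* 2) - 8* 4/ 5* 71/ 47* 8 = -18176/ 235+11* sqrt(5)/ 42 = -76.76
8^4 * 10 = 40960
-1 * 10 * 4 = -40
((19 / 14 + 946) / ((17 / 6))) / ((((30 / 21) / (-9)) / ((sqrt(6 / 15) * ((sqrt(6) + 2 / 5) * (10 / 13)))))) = -716202 * sqrt(15) / 1105- 716202 * sqrt(10) / 5525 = -2920.18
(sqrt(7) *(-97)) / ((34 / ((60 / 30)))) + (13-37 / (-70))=947 / 70-97 *sqrt(7) / 17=-1.57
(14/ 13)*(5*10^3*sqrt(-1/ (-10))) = 7000*sqrt(10)/ 13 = 1702.76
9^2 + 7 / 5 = 412 / 5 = 82.40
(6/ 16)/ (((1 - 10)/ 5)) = -0.21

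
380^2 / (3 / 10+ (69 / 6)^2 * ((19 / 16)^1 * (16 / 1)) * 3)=2888000 / 150771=19.15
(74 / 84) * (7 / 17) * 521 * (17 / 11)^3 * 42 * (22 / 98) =5571053 / 847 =6577.39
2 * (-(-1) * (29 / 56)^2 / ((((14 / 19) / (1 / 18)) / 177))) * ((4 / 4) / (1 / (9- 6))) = 942761 / 43904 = 21.47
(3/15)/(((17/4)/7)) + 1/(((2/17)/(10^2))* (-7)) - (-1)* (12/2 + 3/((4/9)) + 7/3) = -106.02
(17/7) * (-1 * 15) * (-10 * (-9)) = -22950/7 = -3278.57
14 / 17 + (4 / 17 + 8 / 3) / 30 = 704 / 765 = 0.92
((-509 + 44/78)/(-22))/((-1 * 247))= -19829/211926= -0.09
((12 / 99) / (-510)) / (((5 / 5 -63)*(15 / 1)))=1 / 3912975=0.00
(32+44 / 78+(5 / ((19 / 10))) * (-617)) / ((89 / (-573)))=225192820 / 21983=10243.95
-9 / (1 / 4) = -36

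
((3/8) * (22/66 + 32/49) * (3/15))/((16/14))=29/448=0.06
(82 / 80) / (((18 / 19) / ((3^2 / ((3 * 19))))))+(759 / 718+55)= 4844599 / 86160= 56.23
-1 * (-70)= 70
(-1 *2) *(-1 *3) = 6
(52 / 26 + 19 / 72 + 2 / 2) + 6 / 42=1717 / 504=3.41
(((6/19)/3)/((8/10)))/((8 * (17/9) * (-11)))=-45/56848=-0.00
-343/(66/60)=-3430/11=-311.82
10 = 10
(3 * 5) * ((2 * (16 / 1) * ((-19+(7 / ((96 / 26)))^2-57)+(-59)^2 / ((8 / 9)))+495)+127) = 44503565 / 24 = 1854315.21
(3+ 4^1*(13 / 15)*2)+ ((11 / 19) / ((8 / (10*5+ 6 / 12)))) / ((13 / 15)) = 14.15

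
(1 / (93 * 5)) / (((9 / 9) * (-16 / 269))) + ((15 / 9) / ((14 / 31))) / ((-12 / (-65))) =3117601 / 156240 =19.95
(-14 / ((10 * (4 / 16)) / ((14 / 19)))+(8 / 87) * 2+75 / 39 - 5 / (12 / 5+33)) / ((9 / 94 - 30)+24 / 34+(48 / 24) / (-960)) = 350190271104 / 4732870455703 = 0.07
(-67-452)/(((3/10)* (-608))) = 865/304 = 2.85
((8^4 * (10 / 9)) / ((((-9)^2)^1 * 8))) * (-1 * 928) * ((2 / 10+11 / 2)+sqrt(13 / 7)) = -9027584 / 243 - 4751360 * sqrt(91) / 5103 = -46032.60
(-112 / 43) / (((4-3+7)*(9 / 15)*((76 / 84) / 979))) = -479710 / 817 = -587.16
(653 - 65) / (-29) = -588 / 29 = -20.28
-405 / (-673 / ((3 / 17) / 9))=135 / 11441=0.01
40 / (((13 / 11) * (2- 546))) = -0.06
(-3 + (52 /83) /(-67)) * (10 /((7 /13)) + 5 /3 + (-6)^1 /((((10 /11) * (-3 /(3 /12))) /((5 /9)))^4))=-860114521936055 /14122600998912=-60.90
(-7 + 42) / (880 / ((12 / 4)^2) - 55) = 9 / 11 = 0.82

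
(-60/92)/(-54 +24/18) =45/3634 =0.01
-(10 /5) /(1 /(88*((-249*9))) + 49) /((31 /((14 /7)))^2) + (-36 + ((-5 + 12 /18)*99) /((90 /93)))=-479.30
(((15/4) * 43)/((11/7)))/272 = 4515/11968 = 0.38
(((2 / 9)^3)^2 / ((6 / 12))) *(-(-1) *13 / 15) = 1664 / 7971615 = 0.00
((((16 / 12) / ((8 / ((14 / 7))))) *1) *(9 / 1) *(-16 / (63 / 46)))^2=541696 / 441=1228.34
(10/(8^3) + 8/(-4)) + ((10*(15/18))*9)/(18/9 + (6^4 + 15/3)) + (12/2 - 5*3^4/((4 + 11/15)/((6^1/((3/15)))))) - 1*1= -60719892251/23683328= -2563.82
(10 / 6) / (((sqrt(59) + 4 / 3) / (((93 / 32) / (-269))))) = 93 / 221656 - 279 * sqrt(59) / 886624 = -0.00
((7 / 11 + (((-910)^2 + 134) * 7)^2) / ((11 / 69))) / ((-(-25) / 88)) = 204095745933559032 / 275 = 742166348849305.57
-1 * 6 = -6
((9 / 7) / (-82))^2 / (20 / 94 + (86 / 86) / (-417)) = 1587519 / 1358429548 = 0.00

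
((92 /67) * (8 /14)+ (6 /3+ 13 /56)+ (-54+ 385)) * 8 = 2672.13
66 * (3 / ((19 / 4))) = 792 / 19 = 41.68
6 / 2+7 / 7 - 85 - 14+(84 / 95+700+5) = 58034 / 95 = 610.88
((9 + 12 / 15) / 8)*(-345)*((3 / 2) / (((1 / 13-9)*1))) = 131859 / 1856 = 71.04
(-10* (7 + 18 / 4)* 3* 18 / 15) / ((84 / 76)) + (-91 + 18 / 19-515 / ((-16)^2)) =-15888015 / 34048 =-466.64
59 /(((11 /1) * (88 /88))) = 59 /11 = 5.36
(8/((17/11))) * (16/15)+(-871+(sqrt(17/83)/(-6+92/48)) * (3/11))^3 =-4063032218454382051/6148876965 - 1975675837331556 * sqrt(1411)/1078754152091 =-660845102.84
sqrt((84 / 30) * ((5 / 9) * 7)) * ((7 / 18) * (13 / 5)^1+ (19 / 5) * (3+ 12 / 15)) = 48671 * sqrt(2) / 1350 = 50.99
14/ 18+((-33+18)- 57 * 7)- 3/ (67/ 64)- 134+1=-331100/ 603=-549.09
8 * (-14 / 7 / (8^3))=-1 / 32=-0.03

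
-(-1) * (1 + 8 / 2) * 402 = 2010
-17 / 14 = -1.21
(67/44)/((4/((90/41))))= 3015/3608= 0.84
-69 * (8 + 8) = -1104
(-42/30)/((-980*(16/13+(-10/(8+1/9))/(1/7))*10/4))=-949/12288500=-0.00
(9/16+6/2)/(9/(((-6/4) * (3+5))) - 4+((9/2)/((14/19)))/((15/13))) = 105/16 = 6.56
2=2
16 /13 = 1.23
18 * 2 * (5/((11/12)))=2160/11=196.36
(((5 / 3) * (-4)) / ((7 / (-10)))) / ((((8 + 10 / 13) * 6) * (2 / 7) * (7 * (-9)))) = -325 / 32319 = -0.01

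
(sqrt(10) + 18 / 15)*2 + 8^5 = 2*sqrt(10) + 163852 / 5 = 32776.72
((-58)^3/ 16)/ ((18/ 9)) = -24389/ 4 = -6097.25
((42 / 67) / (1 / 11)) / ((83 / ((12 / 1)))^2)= 66528 / 461563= 0.14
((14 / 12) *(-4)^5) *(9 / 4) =-2688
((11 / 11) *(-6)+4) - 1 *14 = -16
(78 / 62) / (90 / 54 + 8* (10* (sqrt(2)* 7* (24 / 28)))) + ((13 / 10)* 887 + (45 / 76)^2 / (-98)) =33696* sqrt(2) / 25712485 + 16782742633861027 / 14554500709280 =1153.10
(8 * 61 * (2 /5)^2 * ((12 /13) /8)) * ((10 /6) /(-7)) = -976 /455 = -2.15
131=131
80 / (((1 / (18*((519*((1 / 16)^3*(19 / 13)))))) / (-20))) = -2218725 / 416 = -5333.47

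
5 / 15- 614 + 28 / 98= -12881 / 21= -613.38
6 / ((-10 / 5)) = -3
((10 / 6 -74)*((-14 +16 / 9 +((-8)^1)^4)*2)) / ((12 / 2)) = -7975618 / 81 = -98464.42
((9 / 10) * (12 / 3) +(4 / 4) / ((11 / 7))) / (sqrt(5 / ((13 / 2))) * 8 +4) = -3029 / 5940 +233 * sqrt(130) / 2970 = 0.38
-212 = -212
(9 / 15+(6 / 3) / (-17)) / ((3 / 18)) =246 / 85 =2.89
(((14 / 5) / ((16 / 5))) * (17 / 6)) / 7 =17 / 48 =0.35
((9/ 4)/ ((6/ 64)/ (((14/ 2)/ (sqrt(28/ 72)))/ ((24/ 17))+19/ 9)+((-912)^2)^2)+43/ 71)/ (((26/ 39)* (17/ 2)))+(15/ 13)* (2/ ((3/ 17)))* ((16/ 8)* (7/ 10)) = 924537654440872488446504782099273/ 50206858570137632887134863999669-9* sqrt(14)/ 3199723317196968509791272959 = 18.41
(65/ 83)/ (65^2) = 1/ 5395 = 0.00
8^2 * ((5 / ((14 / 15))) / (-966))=-400 / 1127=-0.35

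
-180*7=-1260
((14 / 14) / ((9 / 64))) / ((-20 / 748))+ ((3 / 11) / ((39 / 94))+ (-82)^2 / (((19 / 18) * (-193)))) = -7039121318 / 23597145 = -298.30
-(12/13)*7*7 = -588/13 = -45.23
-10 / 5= -2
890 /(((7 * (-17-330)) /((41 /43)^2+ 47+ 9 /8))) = -322764285 /17964884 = -17.97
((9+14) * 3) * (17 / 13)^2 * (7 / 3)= 46529 / 169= 275.32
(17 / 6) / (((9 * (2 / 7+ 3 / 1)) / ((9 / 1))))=119 / 138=0.86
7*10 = 70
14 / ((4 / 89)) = 623 / 2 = 311.50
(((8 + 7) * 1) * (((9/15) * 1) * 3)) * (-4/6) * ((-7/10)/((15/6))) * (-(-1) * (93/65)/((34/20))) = 23436/5525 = 4.24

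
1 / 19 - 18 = -341 / 19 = -17.95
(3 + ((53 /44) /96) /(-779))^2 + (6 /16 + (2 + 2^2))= 166469673987577 /10827363926016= 15.37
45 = 45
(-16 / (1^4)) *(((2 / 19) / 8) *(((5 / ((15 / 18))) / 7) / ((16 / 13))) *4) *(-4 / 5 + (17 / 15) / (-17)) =338 / 665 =0.51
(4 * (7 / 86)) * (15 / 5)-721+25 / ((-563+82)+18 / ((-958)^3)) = -1309447019683349 / 1818486407467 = -720.08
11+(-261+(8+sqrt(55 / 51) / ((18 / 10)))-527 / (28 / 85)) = -51571 / 28+5 *sqrt(2805) / 459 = -1841.24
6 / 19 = 0.32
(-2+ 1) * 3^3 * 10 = -270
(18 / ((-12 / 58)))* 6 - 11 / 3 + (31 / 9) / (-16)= -75727 / 144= -525.88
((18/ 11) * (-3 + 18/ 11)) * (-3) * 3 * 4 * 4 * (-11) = -38880/ 11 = -3534.55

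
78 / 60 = 13 / 10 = 1.30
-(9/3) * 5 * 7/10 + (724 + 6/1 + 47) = 1533/2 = 766.50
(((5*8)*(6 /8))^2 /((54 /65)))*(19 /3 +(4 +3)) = 130000 /9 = 14444.44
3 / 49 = 0.06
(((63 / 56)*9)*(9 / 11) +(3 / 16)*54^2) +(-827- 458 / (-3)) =-31495 / 264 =-119.30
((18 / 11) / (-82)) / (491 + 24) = -9 / 232265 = -0.00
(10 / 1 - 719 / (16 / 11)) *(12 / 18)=-2583 / 8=-322.88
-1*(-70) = 70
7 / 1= 7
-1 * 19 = -19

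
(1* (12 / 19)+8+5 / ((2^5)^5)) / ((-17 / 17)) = -5502926943 / 637534208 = -8.63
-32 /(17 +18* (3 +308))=-32 /5615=-0.01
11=11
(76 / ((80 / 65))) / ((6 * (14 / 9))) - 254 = -27707 / 112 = -247.38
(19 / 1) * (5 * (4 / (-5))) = -76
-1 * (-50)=50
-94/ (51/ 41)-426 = -25580/ 51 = -501.57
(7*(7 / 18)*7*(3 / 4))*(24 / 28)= 49 / 4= 12.25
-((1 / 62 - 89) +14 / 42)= 16489 / 186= 88.65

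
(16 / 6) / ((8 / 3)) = 1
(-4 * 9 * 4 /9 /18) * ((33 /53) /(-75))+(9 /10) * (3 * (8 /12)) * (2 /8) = 21817 /47700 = 0.46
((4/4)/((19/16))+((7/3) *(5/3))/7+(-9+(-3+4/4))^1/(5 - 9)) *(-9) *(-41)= 116317/76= 1530.49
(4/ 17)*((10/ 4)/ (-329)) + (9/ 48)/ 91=317/ 1163344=0.00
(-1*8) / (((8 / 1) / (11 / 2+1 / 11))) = -123 / 22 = -5.59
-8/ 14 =-4/ 7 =-0.57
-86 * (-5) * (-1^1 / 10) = -43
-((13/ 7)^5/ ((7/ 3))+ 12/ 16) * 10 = -24042315/ 235298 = -102.18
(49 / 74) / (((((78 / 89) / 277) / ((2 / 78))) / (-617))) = -745334149 / 225108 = -3311.01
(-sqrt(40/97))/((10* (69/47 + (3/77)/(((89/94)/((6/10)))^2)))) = -143330495* sqrt(970)/103142011773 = -0.04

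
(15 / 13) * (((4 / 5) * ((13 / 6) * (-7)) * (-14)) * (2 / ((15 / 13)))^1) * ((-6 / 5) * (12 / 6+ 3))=-2038.40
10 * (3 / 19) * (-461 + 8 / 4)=-13770 / 19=-724.74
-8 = -8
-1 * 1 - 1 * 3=-4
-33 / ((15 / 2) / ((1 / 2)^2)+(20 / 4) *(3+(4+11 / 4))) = -44 / 105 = -0.42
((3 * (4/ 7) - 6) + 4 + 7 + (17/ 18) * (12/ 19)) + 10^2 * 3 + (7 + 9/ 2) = 254411/ 798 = 318.81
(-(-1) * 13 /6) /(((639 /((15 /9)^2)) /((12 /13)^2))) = 200 /24921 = 0.01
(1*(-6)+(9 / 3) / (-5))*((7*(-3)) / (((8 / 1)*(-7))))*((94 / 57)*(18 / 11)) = -1269 / 190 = -6.68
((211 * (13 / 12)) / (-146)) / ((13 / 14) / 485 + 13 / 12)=-716345 / 496546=-1.44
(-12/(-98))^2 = 36/2401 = 0.01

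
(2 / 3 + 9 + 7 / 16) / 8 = 485 / 384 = 1.26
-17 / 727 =-0.02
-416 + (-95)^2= 8609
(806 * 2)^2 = 2598544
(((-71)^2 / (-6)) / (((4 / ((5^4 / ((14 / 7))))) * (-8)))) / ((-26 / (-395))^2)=491576265625 / 259584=1893707.88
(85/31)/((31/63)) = 5355/961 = 5.57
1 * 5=5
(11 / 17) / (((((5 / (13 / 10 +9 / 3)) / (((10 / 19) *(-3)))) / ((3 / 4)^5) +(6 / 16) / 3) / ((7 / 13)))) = -2758536 / 23580479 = -0.12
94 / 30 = 47 / 15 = 3.13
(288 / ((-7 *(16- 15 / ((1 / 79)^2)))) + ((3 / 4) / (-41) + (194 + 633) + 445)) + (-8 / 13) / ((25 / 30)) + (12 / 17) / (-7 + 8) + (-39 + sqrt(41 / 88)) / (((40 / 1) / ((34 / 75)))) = 17 *sqrt(902) / 66000 + 943570471817873 / 742087971625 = 1271.52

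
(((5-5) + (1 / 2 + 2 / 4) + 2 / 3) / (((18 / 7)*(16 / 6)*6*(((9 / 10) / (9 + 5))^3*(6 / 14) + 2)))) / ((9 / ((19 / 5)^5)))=83231591786 / 46678097205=1.78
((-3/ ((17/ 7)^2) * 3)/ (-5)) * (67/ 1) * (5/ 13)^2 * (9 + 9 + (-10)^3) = -145075770/ 48841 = -2970.37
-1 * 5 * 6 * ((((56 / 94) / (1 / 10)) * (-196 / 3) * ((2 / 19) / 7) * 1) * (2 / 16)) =19600 / 893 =21.95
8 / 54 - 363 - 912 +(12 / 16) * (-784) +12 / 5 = -251161 / 135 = -1860.45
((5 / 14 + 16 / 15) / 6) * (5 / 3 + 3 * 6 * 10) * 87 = 3750.55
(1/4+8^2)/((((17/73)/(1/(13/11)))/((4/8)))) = 206371/1768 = 116.73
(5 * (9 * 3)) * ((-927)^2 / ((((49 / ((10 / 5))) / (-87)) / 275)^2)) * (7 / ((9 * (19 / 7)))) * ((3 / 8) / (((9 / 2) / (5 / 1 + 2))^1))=18491908019760.34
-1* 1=-1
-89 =-89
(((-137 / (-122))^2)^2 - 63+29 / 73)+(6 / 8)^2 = -488797537515 / 8085971144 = -60.45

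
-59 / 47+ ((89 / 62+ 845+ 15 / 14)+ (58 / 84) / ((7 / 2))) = 181291573 / 214179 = 846.45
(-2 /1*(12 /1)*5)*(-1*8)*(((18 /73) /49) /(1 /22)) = 380160 /3577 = 106.28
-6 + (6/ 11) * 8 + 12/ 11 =-0.55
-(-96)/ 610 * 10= 96/ 61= 1.57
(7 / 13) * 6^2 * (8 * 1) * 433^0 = 2016 / 13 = 155.08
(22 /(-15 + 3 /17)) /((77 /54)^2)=-2754 /3773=-0.73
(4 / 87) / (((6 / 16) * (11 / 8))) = 256 / 2871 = 0.09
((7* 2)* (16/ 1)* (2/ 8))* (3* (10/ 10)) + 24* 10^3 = 24168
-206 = -206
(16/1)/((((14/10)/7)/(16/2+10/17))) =11680/17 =687.06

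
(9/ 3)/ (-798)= -1/ 266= -0.00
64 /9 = 7.11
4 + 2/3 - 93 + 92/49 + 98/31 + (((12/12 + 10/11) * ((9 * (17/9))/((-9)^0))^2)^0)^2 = -82.29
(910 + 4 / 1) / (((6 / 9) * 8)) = 1371 / 8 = 171.38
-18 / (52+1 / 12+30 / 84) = -1512 / 4405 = -0.34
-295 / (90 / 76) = -2242 / 9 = -249.11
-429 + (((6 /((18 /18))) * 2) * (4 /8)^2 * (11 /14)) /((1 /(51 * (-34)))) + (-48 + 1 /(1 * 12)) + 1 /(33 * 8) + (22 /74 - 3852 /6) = -5205.90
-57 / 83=-0.69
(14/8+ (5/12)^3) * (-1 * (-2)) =3149/864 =3.64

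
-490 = -490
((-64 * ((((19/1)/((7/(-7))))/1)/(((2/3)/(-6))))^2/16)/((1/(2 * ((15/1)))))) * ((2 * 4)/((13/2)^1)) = -4318670.77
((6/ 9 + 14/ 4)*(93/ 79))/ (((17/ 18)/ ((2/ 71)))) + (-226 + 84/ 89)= -1908679040/ 8486417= -224.91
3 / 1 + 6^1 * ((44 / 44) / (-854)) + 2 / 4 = 2983 / 854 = 3.49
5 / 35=1 / 7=0.14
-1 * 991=-991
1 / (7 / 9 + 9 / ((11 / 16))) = 99 / 1373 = 0.07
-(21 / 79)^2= -441 / 6241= -0.07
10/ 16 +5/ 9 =85/ 72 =1.18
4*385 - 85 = 1455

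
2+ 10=12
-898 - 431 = -1329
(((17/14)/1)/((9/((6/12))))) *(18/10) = 17/140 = 0.12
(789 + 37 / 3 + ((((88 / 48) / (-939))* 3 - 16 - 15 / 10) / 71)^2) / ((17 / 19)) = 67678018950448 / 75560844537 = 895.68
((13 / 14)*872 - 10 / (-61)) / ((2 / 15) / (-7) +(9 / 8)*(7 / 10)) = 82996320 / 78751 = 1053.91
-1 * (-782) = 782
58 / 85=0.68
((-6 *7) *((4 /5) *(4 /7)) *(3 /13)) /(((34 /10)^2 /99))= -142560 /3757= -37.95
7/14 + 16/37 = 69/74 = 0.93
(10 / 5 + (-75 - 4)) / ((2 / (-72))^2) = -99792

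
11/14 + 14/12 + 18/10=394/105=3.75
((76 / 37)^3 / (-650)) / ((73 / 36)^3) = -10240432128 / 6404085382825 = -0.00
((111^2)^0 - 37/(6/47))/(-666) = 1733/3996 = 0.43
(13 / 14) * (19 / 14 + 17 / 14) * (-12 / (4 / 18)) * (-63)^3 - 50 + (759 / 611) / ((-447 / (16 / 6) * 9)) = 79249359187288 / 2458053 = 32240704.00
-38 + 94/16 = -257/8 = -32.12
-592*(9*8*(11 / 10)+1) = -237392 / 5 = -47478.40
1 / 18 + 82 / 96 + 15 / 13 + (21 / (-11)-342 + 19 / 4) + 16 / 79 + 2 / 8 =-547640045 / 1626768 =-336.64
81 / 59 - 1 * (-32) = 1969 / 59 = 33.37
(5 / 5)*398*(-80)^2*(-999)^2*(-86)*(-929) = 203099188312396800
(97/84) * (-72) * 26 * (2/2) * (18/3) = -90792/7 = -12970.29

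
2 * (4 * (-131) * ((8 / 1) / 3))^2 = 35145728 / 9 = 3905080.89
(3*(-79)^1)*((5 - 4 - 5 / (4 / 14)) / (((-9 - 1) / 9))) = -70389 / 20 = -3519.45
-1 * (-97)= 97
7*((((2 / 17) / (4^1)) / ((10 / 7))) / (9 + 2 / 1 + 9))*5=0.04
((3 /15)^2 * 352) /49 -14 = -16798 /1225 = -13.71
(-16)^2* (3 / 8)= 96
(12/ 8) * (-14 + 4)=-15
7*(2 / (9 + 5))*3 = 3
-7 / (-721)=1 / 103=0.01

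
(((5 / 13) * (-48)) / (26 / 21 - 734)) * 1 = 1260 / 50011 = 0.03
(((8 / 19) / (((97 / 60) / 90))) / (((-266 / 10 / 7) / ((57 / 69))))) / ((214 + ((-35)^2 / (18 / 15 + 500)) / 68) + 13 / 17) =-5258304000 / 221656616623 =-0.02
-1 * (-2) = 2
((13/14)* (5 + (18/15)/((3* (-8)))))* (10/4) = 1287/112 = 11.49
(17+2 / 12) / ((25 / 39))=1339 / 50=26.78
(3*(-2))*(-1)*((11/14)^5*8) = 483153/33614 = 14.37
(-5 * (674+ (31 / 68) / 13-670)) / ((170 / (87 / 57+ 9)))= -89175 / 71383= -1.25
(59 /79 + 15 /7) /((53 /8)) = 12784 /29309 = 0.44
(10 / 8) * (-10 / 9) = -25 / 18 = -1.39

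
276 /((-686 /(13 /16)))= -897 /2744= -0.33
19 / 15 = 1.27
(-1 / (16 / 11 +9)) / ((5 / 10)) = -0.19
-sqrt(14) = -3.74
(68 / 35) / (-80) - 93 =-65117 / 700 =-93.02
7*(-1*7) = -49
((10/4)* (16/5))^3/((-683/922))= -472064/683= -691.16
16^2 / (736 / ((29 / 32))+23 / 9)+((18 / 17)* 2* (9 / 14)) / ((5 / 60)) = 421313544 / 25303565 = 16.65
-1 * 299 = -299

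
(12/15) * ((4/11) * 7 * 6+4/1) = 15.42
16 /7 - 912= -6368 /7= -909.71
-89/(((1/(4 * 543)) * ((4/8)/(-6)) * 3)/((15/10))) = 1159848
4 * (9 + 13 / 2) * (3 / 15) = 62 / 5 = 12.40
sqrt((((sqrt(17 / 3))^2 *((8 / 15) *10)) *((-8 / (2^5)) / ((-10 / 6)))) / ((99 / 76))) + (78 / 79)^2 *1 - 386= -2402942 / 6241 + 4 *sqrt(53295) / 495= -383.16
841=841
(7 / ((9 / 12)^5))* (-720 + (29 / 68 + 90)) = -76717312 / 4131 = -18571.12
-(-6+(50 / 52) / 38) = 5903 / 988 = 5.97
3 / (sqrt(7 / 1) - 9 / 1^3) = -27 / 74 - 3* sqrt(7) / 74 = -0.47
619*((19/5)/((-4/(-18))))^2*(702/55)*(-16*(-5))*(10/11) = 101650605264/605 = 168017529.36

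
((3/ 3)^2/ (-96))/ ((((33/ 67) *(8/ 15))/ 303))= -33835/ 2816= -12.02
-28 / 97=-0.29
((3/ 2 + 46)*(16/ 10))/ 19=4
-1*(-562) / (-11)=-562 / 11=-51.09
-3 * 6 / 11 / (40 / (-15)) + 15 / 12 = 1.86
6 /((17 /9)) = 54 /17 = 3.18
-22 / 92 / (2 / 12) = -33 / 23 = -1.43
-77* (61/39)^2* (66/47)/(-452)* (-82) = -129219167/2692677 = -47.99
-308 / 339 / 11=-28 / 339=-0.08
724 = 724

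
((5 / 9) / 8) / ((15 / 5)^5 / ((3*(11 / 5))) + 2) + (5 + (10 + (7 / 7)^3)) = 491959 / 30744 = 16.00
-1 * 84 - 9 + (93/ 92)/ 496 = -136893/ 1472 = -93.00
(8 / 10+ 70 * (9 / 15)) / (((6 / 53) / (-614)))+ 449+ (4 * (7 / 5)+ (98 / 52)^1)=-18070763 / 78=-231676.45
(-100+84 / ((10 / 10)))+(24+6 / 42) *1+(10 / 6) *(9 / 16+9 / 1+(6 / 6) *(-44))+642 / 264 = -173051 / 3696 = -46.82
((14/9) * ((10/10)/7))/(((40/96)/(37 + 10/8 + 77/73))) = 22954/1095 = 20.96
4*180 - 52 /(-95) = 68452 /95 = 720.55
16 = 16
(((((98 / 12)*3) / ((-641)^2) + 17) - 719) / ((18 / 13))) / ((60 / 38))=-28497717625 / 88750296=-321.10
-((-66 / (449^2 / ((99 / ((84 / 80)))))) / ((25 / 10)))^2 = -303595776 / 1991505196849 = -0.00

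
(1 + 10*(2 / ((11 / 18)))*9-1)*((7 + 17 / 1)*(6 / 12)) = 38880 / 11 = 3534.55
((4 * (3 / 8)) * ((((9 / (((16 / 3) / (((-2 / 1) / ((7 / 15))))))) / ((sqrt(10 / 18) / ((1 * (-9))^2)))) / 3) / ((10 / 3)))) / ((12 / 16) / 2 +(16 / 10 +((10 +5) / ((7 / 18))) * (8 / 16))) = -59049 * sqrt(5) / 23812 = -5.55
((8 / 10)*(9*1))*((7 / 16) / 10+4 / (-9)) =-577 / 200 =-2.88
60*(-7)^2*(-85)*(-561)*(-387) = -54255039300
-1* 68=-68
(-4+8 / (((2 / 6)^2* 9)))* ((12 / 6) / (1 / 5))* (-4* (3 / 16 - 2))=290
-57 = -57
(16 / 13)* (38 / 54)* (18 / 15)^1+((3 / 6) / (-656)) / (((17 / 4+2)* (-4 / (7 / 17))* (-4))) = 271215821 / 260956800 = 1.04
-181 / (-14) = 181 / 14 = 12.93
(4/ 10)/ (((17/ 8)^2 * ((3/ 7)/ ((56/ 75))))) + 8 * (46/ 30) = 4038376/ 325125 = 12.42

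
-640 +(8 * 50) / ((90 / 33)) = -1480 / 3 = -493.33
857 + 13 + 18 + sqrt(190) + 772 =sqrt(190) + 1660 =1673.78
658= 658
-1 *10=-10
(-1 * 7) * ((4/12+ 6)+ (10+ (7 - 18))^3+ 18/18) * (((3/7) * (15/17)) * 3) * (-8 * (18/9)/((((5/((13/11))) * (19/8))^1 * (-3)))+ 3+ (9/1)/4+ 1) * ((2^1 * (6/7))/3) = -255093/1309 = -194.88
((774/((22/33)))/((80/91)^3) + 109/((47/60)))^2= 1977455386039186805049/579076096000000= 3414845.47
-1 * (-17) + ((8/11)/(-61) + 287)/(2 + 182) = 2291457/123464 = 18.56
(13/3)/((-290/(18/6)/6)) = -39/145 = -0.27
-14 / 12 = -7 / 6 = -1.17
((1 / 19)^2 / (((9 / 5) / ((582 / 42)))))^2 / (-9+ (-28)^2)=9409 / 16034565519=0.00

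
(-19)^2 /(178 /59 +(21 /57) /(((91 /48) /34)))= 5260853 /140254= 37.51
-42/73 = -0.58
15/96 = 5/32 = 0.16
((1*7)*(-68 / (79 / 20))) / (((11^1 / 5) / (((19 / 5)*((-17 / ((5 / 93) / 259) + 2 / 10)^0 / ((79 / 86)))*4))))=-62222720 / 68651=-906.36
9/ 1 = 9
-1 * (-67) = 67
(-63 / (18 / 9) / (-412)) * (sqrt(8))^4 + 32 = 3800 / 103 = 36.89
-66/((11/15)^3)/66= -3375/1331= -2.54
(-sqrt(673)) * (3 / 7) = -3 * sqrt(673) / 7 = -11.12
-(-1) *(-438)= -438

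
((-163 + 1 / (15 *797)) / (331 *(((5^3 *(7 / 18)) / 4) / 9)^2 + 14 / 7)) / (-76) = 68187650688 / 19251423328345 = 0.00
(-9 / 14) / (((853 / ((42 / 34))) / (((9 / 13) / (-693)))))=27 / 29031002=0.00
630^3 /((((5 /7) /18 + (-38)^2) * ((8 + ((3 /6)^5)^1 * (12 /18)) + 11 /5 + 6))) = 7561421280000 /708327457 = 10675.04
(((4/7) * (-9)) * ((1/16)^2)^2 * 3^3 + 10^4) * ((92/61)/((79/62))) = 817725266741/69085184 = 11836.48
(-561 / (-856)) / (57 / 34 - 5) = -9537 / 48364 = -0.20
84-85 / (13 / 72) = -5028 / 13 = -386.77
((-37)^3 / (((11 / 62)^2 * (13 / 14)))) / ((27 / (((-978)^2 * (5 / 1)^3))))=-36212774479756000 / 4719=-7673823793124.81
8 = 8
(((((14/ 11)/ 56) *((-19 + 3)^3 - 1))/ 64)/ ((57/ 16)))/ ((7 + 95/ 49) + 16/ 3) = -200753/ 7015712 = -0.03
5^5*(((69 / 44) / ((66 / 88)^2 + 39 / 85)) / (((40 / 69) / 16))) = 674475000 / 5093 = 132431.77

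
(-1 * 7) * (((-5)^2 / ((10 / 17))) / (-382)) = 595 / 764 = 0.78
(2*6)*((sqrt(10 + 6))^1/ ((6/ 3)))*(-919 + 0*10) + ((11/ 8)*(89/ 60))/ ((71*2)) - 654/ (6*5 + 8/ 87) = -1969805882969/ 89221440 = -22077.72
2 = 2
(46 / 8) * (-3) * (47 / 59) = -3243 / 236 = -13.74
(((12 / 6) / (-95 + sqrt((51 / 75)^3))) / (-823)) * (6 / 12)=2125 * sqrt(17) / 116051815976 + 1484375 / 116051815976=0.00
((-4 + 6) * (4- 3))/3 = 2/3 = 0.67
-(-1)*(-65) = -65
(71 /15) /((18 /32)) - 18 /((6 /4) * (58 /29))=326 /135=2.41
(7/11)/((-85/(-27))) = 189/935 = 0.20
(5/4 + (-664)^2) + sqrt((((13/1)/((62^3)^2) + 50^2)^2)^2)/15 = 41500949414605127450099197609/48394001435968497315840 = 857563.92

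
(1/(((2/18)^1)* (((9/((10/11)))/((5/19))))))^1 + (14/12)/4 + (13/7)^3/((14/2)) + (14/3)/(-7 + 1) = 24140741/36130248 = 0.67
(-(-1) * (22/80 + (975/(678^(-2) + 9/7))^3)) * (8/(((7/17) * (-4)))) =-20998827372954707540637486482689/9913703632671046564580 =-2118161703.34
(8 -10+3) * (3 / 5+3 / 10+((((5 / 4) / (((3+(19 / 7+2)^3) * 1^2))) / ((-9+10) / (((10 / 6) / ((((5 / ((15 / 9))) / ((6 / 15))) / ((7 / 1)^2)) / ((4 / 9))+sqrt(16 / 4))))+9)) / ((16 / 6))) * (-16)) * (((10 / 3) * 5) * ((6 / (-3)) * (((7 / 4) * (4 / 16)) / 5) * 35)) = -275034489485 / 3015982008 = -91.19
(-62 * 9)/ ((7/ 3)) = -1674/ 7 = -239.14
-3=-3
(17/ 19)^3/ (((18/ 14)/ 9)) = 34391/ 6859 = 5.01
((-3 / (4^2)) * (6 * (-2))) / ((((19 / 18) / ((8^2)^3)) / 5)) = 53084160 / 19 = 2793903.16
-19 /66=-0.29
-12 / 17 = -0.71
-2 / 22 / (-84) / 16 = 1 / 14784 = 0.00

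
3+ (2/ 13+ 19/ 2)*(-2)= -212/ 13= -16.31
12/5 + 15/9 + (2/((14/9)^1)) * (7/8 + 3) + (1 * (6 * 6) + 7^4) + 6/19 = 39043979/15960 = 2446.36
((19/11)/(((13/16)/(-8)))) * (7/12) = -4256/429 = -9.92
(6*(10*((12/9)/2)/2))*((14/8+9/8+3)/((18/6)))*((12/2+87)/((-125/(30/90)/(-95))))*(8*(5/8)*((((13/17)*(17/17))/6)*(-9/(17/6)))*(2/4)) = -1079637/1156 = -933.94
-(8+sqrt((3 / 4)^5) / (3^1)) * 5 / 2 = -20 - 15 * sqrt(3) / 64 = -20.41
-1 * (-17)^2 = -289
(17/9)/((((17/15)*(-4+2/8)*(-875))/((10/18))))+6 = 6.00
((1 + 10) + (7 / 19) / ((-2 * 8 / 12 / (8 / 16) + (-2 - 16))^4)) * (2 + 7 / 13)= 27.92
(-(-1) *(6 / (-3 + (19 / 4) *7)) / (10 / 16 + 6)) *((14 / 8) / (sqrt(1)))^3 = 0.16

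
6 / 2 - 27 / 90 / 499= 14967 / 4990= 3.00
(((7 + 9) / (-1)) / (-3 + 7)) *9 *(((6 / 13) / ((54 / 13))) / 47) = -4 / 47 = -0.09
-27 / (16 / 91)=-2457 / 16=-153.56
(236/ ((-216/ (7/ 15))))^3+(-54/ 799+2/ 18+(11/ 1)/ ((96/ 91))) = 17559036319213/ 1698485436000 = 10.34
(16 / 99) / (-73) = -16 / 7227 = -0.00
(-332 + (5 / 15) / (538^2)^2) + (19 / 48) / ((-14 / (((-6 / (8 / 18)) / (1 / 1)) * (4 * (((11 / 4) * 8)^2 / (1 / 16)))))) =20217265727099527 / 1759334411856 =11491.43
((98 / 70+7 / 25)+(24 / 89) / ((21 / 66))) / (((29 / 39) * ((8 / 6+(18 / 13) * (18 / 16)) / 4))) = 958010976 / 203705425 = 4.70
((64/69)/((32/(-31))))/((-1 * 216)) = 31/7452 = 0.00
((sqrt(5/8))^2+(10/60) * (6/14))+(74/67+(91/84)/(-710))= 1797527/998970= 1.80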